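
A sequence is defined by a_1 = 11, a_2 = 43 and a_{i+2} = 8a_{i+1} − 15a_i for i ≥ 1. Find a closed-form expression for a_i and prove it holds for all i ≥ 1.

Claim: a_i = 5^i + 2·3^i.

Base cases: a_1 = 11 and 5^1 + 2·3^1 = 11; a_2 = 43 and 5^2 + 2·3^2 = 43.
Assume a_j = 5^j + 2·3^j for all 1 ≤ j ≤ m, where m ≥ 2.
Then a_{m+1} = 8a_m − 15a_{m−1} = 8·(5^m + 2·3^m) − 15·(5^{m−1} + 2·3^{m−1}) = (8·5 − 15)5^{m−1} + 2·(8·3 − 15)3^{m−1} = 25·5^{m−1} + 18·3^{m−1} = 5^{m+1} + 2·3^{m+1}.
This completes the inductive step, so a_i = 5^i + 2·3^i for all i ≥ 1.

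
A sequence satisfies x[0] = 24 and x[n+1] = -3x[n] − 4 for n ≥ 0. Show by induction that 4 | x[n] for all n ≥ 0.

Base case: x[0] = 24 = 4·6, so 4 | x[0].
Assume 4 | x[k], so x[k] = 4t for some integer t.
Then x[k+1] = -3x[k] − 4 = -3·(4t) − 4 = 4(-3t − 1), so 4 | x[k+1].
This completes the inductive step, so 4 | x[n] for all n ≥ 0.

4 | x[n]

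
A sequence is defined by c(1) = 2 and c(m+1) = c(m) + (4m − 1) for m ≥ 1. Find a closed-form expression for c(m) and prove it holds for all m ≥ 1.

Claim: c(m) = 2m^2 − 3m + 3.

Base case: c(1) = 2, and 2·1^2 − 3·1 + 3 = 2.
Assume c(j) = 2j^2 − 3j + 3.
Then c(j+1) = c(j) + (4j − 1) = (2j^2 − 3j + 3) + (4j − 1) = 2j^2 + j + 2,
and 2·(j+1)^2 − 3·(j+1) + 3 = 2j^2 + j + 2.
This completes the inductive step, so c(m) = 2m^2 − 3m + 3 for all m ≥ 1.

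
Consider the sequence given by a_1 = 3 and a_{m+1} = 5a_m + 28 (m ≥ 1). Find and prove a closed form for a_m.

Claim: a_m = 2·5^m − 7.

Base case: a_1 = 3, and 2·5^1 − 7 = 10 − 7 = 3.
Assume a_j = 2·5^j − 7 for some j ≥ 1.
Then a_{j+1} = 5a_j + 28 = 5·(2·5^j − 7) + 28 = 10·5^j − 35 + 28 = 2·5^{j+1} − 7.
By induction, a_m = 2·5^m − 7 for all m ≥ 1.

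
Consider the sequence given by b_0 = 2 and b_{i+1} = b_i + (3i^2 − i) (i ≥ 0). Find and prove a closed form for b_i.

Claim: b_i = i^3 − 2i^2 + i + 2.

Base case: b_0 = 2, and 0^3 − 2·0^2 + 0 + 2 = 2.
Assume b_m = m^3 − 2m^2 + m + 2.
Then b_{m+1} = b_m + (3m^2 − m) = (m^3 − 2m^2 + m + 2) + (3m^2 − m) = m^3 + m^2 + 2,
and (m+1)^3 − 2·(m+1)^2 + (m+1) + 2 = m^3 + m^2 + 2.
By induction, b_i = i^3 − 2i^2 + i + 2 for all i ≥ 0.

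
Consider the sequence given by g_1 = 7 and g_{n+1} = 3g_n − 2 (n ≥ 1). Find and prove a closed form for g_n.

Claim: g_n = 2·3^n + 1.

Base case: g_1 = 7, and 2·3^1 + 1 = 6 + 1 = 7.
Assume g_m = 2·3^m + 1 for some m ≥ 1.
Then g_{m+1} = 3g_m − 2 = 3·(2·3^m + 1) − 2 = 6·3^m + 3 − 2 = 2·3^{m+1} + 1.
This completes the inductive step, so g_n = 2·3^n + 1 for all n ≥ 1.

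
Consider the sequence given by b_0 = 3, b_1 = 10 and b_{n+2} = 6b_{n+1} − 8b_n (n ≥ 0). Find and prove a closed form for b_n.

Claim: b_n = 2·4^n + 2^n.

Base cases: b_0 = 3 and 2·4^0 + 2^0 = 3; b_1 = 10 and 2·4^1 + 2^1 = 10.
Assume b_j = 2·4^j + 2^j for all 0 ≤ j ≤ k, where k ≥ 1.
Then b_{k+1} = 6b_k − 8b_{k−1} = 6·(2·4^k + 2^k) − 8·(2·4^{k−1} + 2^{k−1}) = 2·(6·4 − 8)4^{k−1} + (6·2 − 8)2^{k−1} = 32·4^{k−1} + 4·2^{k−1} = 2·4^{k+1} + 2^{k+1}.
So the formula holds for k+1, and by strong induction b_n = 2·4^n + 2^n for all n ≥ 0.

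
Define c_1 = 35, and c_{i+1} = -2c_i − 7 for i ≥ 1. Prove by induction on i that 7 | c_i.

Base case: c_1 = 35 = 7·5, so 7 | c_1.
Assume 7 | c_k, so c_k = 7t for some integer t.
Then c_{k+1} = -2c_k − 7 = -2·(7t) − 7 = 7(-2t − 1), so 7 | c_{k+1}.
By induction, 7 | c_i for all i ≥ 1.

7 | c_i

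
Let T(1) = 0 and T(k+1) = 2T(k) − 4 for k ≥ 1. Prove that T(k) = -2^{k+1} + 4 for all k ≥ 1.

Base case: T(1) = 0, and -2^{1+1} + 4 = -4 + 4 = 0.
Assume T(j) = -2^{j+1} + 4 for some j ≥ 1.
Then T(j+1) = 2T(j) − 4 = 2·(-2^{j+1} + 4) − 4 = -2^{j+2} + 8 − 4 = -2^{j+2} + 4.
By induction, T(k) = -2^{k+1} + 4 for all k ≥ 1.

T(k) = -2^{k+1} + 4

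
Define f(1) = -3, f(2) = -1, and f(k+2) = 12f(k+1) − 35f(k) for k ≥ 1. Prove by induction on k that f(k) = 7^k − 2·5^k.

Base cases: f(1) = -3 and 7^1 − 2·5^1 = -3; f(2) = -1 and 7^2 − 2·5^2 = -1.
Assume f(i) = 7^i − 2·5^i for all 1 ≤ i ≤ j, where j ≥ 2.
Then f(j+1) = 12f(j) − 35f(j−1) = 12·(7^j − 2·5^j) − 35·(7^{j−1} − 2·5^{j−1}) = (12·7 − 35)7^{j−1} − 2·(12·5 − 35)5^{j−1} = 49·7^{j−1} − 50·5^{j−1} = 7^{j+1} − 2·5^{j+1}.
Hence f(k) = 7^k − 2·5^k for every k ≥ 1, by strong induction.

f(k) = 7^k − 2·5^k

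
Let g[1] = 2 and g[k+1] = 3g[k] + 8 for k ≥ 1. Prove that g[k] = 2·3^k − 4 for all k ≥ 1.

Base case: g[1] = 2, and 2·3^1 − 4 = 6 − 4 = 2.
Assume g[r] = 2·3^r − 4 for some r ≥ 1.
Then g[r+1] = 3g[r] + 8 = 3·(2·3^r − 4) + 8 = 6·3^r − 12 + 8 = 2·3^{r+1} − 4.
Hence g[k] = 2·3^k − 4 for every k ≥ 1, by induction.

g[k] = 2·3^k − 4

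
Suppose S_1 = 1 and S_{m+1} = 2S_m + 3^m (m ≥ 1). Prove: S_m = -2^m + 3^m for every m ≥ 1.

Base case: S_1 = 1, and -2^1 + 3^1 = -2 + 3 = 1.
Assume S_k = -2^k + 3^k for some k ≥ 1.
Then S_{k+1} = 2S_k + 3^k = 2·(-2^k + 3^k) + 3^k = -2^{k+1} + 2·3^k + 3^k = -2^{k+1} + 3·3^k = -2^{k+1} + 3^{k+1}.
By induction, S_m = -2^m + 3^m for all m ≥ 1.

S_m = -2^m + 3^m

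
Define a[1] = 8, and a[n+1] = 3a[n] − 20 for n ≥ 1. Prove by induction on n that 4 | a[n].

Base case: a[1] = 8 = 4·2, so 4 | a[1].
Assume 4 | a[k], so a[k] = 4t for some integer t.
Then a[k+1] = 3a[k] − 20 = 3·(4t) − 20 = 4(3t − 5), so 4 | a[k+1].
By induction, 4 | a[n] for all n ≥ 1.

4 | a[n]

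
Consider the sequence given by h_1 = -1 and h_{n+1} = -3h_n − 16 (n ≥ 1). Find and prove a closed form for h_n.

Claim: h_n = -(-3)^n − 4.

Base case: h_1 = -1, and -(-3)^1 − 4 = 3 − 4 = -1.
Assume h_k = -(-3)^k − 4 for some k ≥ 1.
Then h_{k+1} = -3h_k − 16 = -3·(-(-3)^k − 4) − 16 = 3·(-3)^k + 12 − 16 = -(-3)^{k+1} − 4.
Hence h_n = -(-3)^n − 4 for every n ≥ 1, by induction.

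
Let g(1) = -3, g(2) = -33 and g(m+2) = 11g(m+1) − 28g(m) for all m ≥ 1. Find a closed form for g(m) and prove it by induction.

Claim: g(m) = 4^m − 7^m.

Base cases: g(1) = -3 and 4^1 − 7^1 = -3; g(2) = -33 and 4^2 − 7^2 = -33.
Assume g(j) = 4^j − 7^j for all 1 ≤ j ≤ r, where r ≥ 2.
Then g(r+1) = 11g(r) − 28g(r−1) = 11·(4^r − 7^r) − 28·(4^{r−1} − 7^{r−1}) = (11·4 − 28)4^{r−1} − (11·7 − 28)7^{r−1} = 16·4^{r−1} − 49·7^{r−1} = 4^{r+1} − 7^{r+1}.
So the formula holds for r+1, and by strong induction g(m) = 4^m − 7^m for all m ≥ 1.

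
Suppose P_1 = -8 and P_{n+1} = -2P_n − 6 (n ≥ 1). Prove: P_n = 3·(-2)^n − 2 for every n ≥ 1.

Base case: P_1 = -8, and 3·(-2)^1 − 2 = -6 − 2 = -8.
Assume P_m = 3·(-2)^m − 2 for some m ≥ 1.
Then P_{m+1} = -2P_m − 6 = -2·(3·(-2)^m − 2) − 6 = -6·(-2)^m + 4 − 6 = 3·(-2)^{m+1} − 2.
By induction, P_n = 3·(-2)^n − 2 for all n ≥ 1.

P_n = 3·(-2)^n − 2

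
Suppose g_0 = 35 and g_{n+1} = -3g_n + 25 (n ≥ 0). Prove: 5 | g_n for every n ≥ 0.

Base case: g_0 = 35 = 5·7, so 5 | g_0.
Assume 5 | g_m, so g_m = 5t for some integer t.
Then g_{m+1} = -3g_m + 25 = -3·(5t) + 25 = 5(-3t + 5), so 5 | g_{m+1}.
Hence 5 | g_n for every n ≥ 0, by induction.

5 | g_n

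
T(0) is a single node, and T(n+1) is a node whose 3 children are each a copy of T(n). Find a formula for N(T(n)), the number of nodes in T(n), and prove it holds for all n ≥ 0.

Claim: N(T(n)) = (3^{n+1} − 1)/2.

Base case: N(T(0)) = 1, and (3^{0+1} − 1)/2 = 1.
Assume N(T(r)) = (3^{r+1} − 1)/2.
Then N(T(r+1)) = 1 + 3N(T(r)) = 1 + 3·(3^{r+1} − 1)/2 = 1 + (3^{r+2} − 3)/2 = (2 + 3^{r+2} − 3)/2 = (3^{r+2} − 1)/2.
This completes the inductive step, so N(T(n)) = (3^{n+1} − 1)/2 for all n ≥ 0.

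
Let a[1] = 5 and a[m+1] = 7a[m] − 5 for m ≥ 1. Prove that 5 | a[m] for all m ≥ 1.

Base case: a[1] = 5 = 5·1, so 5 | a[1].
Assume 5 | a[r], so a[r] = 5t for some integer t.
Then a[r+1] = 7a[r] − 5 = 7·(5t) − 5 = 5(7t − 1), so 5 | a[r+1].
Hence 5 | a[m] for every m ≥ 1, by induction.

5 | a[m]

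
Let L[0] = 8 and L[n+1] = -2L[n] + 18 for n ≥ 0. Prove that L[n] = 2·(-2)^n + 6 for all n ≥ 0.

Base case: L[0] = 8, and 2·(-2)^0 + 6 = 2 + 6 = 8.
Assume L[r] = 2·(-2)^r + 6 for some r ≥ 0.
Then L[r+1] = -2L[r] + 18 = -2·(2·(-2)^r + 6) + 18 = -4·(-2)^r − 12 + 18 = 2·(-2)^{r+1} + 6.
By induction, L[n] = 2·(-2)^n + 6 for all n ≥ 0.

L[n] = 2·(-2)^n + 6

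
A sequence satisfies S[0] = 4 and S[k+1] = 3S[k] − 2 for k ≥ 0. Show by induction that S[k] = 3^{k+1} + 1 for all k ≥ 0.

Base case: S[0] = 4, and 3^{0+1} + 1 = 3 + 1 = 4.
Assume S[j] = 3^{j+1} + 1 for some j ≥ 0.
Then S[j+1] = 3S[j] − 2 = 3·(3^{j+1} + 1) − 2 = 3^{j+2} + 3 − 2 = 3^{j+2} + 1.
So the formula holds for j+1, and by induction S[k] = 3^{k+1} + 1 for all k ≥ 0.

S[k] = 3^{k+1} + 1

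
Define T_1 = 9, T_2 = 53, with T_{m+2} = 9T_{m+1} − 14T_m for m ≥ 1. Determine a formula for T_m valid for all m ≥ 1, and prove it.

Claim: T_m = 7^m + 2^m.

Base cases: T_1 = 9 and 7^1 + 2^1 = 9; T_2 = 53 and 7^2 + 2^2 = 53.
Assume T_j = 7^j + 2^j for all 1 ≤ j ≤ k, where k ≥ 2.
Then T_{k+1} = 9T_k − 14T_{k−1} = 9·(7^k + 2^k) − 14·(7^{k−1} + 2^{k−1}) = (9·7 − 14)7^{k−1} + (9·2 − 14)2^{k−1} = 49·7^{k−1} + 4·2^{k−1} = 7^{k+1} + 2^{k+1}.
By strong induction, T_m = 7^m + 2^m for all m ≥ 1.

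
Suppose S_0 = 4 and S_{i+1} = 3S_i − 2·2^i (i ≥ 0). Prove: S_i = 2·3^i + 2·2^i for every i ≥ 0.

Base case: S_0 = 4, and 2·3^0 + 2·2^0 = 2 + 2 = 4.
Assume S_m = 2·3^m + 2·2^m for some m ≥ 0.
Then S_{m+1} = 3S_m − 2·2^m = 3·(2·3^m + 2·2^m) − 2·2^m = 2·3^{m+1} + 6·2^m − 2·2^m = 2·3^{m+1} + 4·2^m = 2·3^{m+1} + 2·2^{m+1}.
So the formula holds for m+1, and by induction S_i = 2·3^i + 2·2^i for all i ≥ 0.

S_i = 2·3^i + 2·2^i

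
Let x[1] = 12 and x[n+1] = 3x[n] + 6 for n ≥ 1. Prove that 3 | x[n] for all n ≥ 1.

Base case: x[1] = 12 = 3·4, so 3 | x[1].
Assume 3 | x[k], so x[k] = 3t for some integer t.
Then x[k+1] = 3x[k] + 6 = 3·(3t) + 6 = 3(3t + 2), so 3 | x[k+1].
By induction, 3 | x[n] for all n ≥ 1.

3 | x[n]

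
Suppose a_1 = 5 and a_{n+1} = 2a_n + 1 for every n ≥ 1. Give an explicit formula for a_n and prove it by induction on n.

Claim: a_n = 3·2^n − 1.

Base case: a_1 = 5, and 3·2^1 − 1 = 6 − 1 = 5.
Assume a_r = 3·2^r − 1 for some r ≥ 1.
Then a_{r+1} = 2a_r + 1 = 2·(3·2^r − 1) + 1 = 6·2^r − 2 + 1 = 3·2^{r+1} − 1.
So the formula holds for r+1, and by induction a_n = 3·2^n − 1 for all n ≥ 1.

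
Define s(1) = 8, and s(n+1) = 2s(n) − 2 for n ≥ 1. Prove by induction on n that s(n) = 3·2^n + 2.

Base case: s(1) = 8, and 3·2^1 + 2 = 6 + 2 = 8.
Assume s(r) = 3·2^r + 2 for some r ≥ 1.
Then s(r+1) = 2s(r) − 2 = 2·(3·2^r + 2) − 2 = 6·2^r + 4 − 2 = 3·2^{r+1} + 2.
By induction, s(n) = 3·2^n + 2 for all n ≥ 1.

s(n) = 3·2^n + 2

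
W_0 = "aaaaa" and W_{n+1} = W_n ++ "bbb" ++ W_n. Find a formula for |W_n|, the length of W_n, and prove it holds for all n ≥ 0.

Claim: |W_n| = 2^{n+3} − 3.

Base case: |W_0| = 5, and 2^{0+3} − 3 = 5.
Assume |W_m| = 2^{m+3} − 3.
Then |W_{m+1}| = |W_m| + 3 + |W_m| = 2|W_m| + 3 = 2(2^{m+3} − 3) + 3 = 2^{m+1+3} − 6 + 3 = 2^{m+1+3} − 3.
By induction, |W_n| = 2^{n+3} − 3 for all n ≥ 0.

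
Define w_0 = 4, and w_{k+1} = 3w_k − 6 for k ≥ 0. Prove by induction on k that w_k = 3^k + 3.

Base case: w_0 = 4, and 3^0 + 3 = 1 + 3 = 4.
Assume w_r = 3^r + 3 for some r ≥ 0.
Then w_{r+1} = 3w_r − 6 = 3·(3^r + 3) − 6 = 3^{r+1} + 9 − 6 = 3^{r+1} + 3.
Hence w_k = 3^k + 3 for every k ≥ 0, by induction.

w_k = 3^k + 3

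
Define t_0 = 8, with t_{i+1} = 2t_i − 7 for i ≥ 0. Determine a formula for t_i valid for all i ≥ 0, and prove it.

Claim: t_i = 2^i + 7.

Base case: t_0 = 8, and 2^0 + 7 = 1 + 7 = 8.
Assume t_r = 2^r + 7 for some r ≥ 0.
Then t_{r+1} = 2t_r − 7 = 2·(2^r + 7) − 7 = 2^{r+1} + 14 − 7 = 2^{r+1} + 7.
This completes the inductive step, so t_i = 2^i + 7 for all i ≥ 0.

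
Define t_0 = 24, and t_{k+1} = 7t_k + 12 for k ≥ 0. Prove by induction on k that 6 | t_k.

Base case: t_0 = 24 = 6·4, so 6 | t_0.
Assume 6 | t_r, so t_r = 6s for some integer s.
Then t_{r+1} = 7t_r + 12 = 7·(6s) + 12 = 6(7s + 2), so 6 | t_{r+1}.
Hence 6 | t_k for every k ≥ 0, by induction.

6 | t_k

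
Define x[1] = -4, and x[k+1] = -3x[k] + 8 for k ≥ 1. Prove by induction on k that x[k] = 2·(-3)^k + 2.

Base case: x[1] = -4, and 2·(-3)^1 + 2 = -6 + 2 = -4.
Assume x[r] = 2·(-3)^r + 2 for some r ≥ 1.
Then x[r+1] = -3x[r] + 8 = -3·(2·(-3)^r + 2) + 8 = -6·(-3)^r − 6 + 8 = 2·(-3)^{r+1} + 2.
By induction, x[k] = 2·(-3)^k + 2 for all k ≥ 1.

x[k] = 2·(-3)^k + 2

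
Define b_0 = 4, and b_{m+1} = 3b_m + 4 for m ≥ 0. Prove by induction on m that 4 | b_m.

Base case: b_0 = 4 = 4·1, so 4 | b_0.
Assume 4 | b_k, so b_k = 4t for some integer t.
Then b_{k+1} = 3b_k + 4 = 3·(4t) + 4 = 4(3t + 1), so 4 | b_{k+1}.
This completes the inductive step, so 4 | b_m for all m ≥ 0.

4 | b_m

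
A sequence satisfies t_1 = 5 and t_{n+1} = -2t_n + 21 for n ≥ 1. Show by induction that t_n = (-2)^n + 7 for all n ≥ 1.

Base case: t_1 = 5, and (-2)^1 + 7 = -2 + 7 = 5.
Assume t_r = (-2)^r + 7 for some r ≥ 1.
Then t_{r+1} = -2t_r + 21 = -2·((-2)^r + 7) + 21 = -2·(-2)^r − 14 + 21 = (-2)^{r+1} + 7.
Hence t_n = (-2)^n + 7 for every n ≥ 1, by induction.

t_n = (-2)^n + 7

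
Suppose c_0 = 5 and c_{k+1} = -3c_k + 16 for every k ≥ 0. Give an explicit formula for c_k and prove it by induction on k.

Claim: c_k = (-3)^k + 4.

Base case: c_0 = 5, and (-3)^0 + 4 = 1 + 4 = 5.
Assume c_m = (-3)^m + 4 for some m ≥ 0.
Then c_{m+1} = -3c_m + 16 = -3·((-3)^m + 4) + 16 = -3·(-3)^m − 12 + 16 = (-3)^{m+1} + 4.
So the formula holds for m+1, and by induction c_k = (-3)^k + 4 for all k ≥ 0.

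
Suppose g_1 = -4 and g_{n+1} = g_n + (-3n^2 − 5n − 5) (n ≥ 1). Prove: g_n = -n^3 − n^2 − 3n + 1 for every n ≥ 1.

Base case: g_1 = -4, and -1^3 − 1^2 − 3·1 + 1 = -4.
Assume g_k = -k^3 − k^2 − 3k + 1.
Then g_{k+1} = g_k + (-3k^2 − 5k − 5) = (-k^3 − k^2 − 3k + 1) + (-3k^2 − 5k − 5) = -k^3 − 4k^2 − 8k − 4,
and -(k+1)^3 − (k+1)^2 − 3·(k+1) + 1 = -k^3 − 4k^2 − 8k − 4.
This completes the inductive step, so g_n = -n^3 − n^2 − 3n + 1 for all n ≥ 1.

g_n = -n^3 − n^2 − 3n + 1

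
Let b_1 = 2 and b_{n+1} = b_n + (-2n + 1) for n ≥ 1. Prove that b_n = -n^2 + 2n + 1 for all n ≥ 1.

Base case: b_1 = 2, and -1^2 + 2·1 + 1 = 2.
Assume b_j = -j^2 + 2j + 1.
Then b_{j+1} = b_j + (-2j + 1) = (-j^2 + 2j + 1) + (-2j + 1) = -j^2 + 2,
and -(j+1)^2 + 2·(j+1) + 1 = -j^2 + 2.
Hence b_n = -n^2 + 2n + 1 for every n ≥ 1, by induction.

b_n = -n^2 + 2n + 1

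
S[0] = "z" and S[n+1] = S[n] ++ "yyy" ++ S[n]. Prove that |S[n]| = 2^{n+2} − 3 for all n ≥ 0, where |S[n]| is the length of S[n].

Base case: |S[0]| = 1, and 2^{0+2} − 3 = 1.
Assume |S[k]| = 2^{k+2} − 3.
Then |S[k+1]| = |S[k]| + 3 + |S[k]| = 2|S[k]| + 3 = 2(2^{k+2} − 3) + 3 = 2^{k+3} − 6 + 3 = 2^{k+3} − 3.
By induction, |S[n]| = 2^{n+2} − 3 for all n ≥ 0.

|S[n]| = 2^{n+2} − 3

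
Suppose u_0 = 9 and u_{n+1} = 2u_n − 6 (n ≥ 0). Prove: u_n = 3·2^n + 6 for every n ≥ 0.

Base case: u_0 = 9, and 3·2^0 + 6 = 3 + 6 = 9.
Assume u_m = 3·2^m + 6 for some m ≥ 0.
Then u_{m+1} = 2u_m − 6 = 2·(3·2^m + 6) − 6 = 6·2^m + 12 − 6 = 3·2^{m+1} + 6.
This completes the inductive step, so u_n = 3·2^n + 6 for all n ≥ 0.

u_n = 3·2^n + 6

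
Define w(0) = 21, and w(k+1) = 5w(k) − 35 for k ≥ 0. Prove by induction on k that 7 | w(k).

Base case: w(0) = 21 = 7·3, so 7 | w(0).
Assume 7 | w(j), so w(j) = 7t for some integer t.
Then w(j+1) = 5w(j) − 35 = 5·(7t) − 35 = 7(5t − 5), so 7 | w(j+1).
By induction, 7 | w(k) for all k ≥ 0.

7 | w(k)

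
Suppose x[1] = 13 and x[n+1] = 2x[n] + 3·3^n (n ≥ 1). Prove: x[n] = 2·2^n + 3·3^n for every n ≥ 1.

Base case: x[1] = 13, and 2·2^1 + 3·3^1 = 4 + 9 = 13.
Assume x[r] = 2·2^r + 3·3^r for some r ≥ 1.
Then x[r+1] = 2x[r] + 3·3^r = 2·(2·2^r + 3·3^r) + 3·3^r = 2·2^{r+1} + 6·3^r + 3·3^r = 2·2^{r+1} + 9·3^r = 2·2^{r+1} + 3·3^{r+1}.
This completes the inductive step, so x[n] = 2·2^n + 3·3^n for all n ≥ 1.

x[n] = 2·2^n + 3·3^n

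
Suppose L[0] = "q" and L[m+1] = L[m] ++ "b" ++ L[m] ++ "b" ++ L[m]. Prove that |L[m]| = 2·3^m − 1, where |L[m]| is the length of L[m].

Base case: |L[0]| = 1, and 2·3^0 − 1 = 1.
Assume |L[r]| = 2·3^r − 1.
Then |L[r+1]| = 3|L[r]| + 2 = 3(2·3^r − 1) + 2 = 2·3^{r+1} − 3 + 2 = 2·3^{r+1} − 1.
By induction, |L[m]| = 2·3^m − 1 for all m ≥ 0.

|L[m]| = 2·3^m − 1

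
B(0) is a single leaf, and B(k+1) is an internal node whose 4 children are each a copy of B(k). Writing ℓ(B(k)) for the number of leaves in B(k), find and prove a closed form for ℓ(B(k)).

Claim: ℓ(B(k)) = 4^k.

Base case: ℓ(B(0)) = 1, and 4^0 = 1.
Assume ℓ(B(r)) = 4^r.
Then ℓ(B(r+1)) = 4·ℓ(B(r)) = 4·4^r = 4^{r+1}.
By induction, ℓ(B(k)) = 4^k for all k ≥ 0.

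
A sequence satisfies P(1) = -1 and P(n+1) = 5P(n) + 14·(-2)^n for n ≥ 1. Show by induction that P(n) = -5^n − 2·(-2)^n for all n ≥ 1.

Base case: P(1) = -1, and -5^1 − 2·(-2)^1 = -5 + 4 = -1.
Assume P(m) = -5^m − 2·(-2)^m for some m ≥ 1.
Then P(m+1) = 5P(m) + 14·(-2)^m = 5·(-5^m − 2·(-2)^m) + 14·(-2)^m = -5^{m+1} − 10·(-2)^m + 14·(-2)^m = -5^{m+1} + 4·(-2)^m = -5^{m+1} − 2·(-2)^{m+1}.
So the formula holds for m+1, and by induction P(n) = -5^n − 2·(-2)^n for all n ≥ 1.

P(n) = -5^n − 2·(-2)^n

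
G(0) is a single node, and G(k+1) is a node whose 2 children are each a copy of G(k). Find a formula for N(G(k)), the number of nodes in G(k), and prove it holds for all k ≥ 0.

Claim: N(G(k)) = 2^{k+1} − 1.

Base case: N(G(0)) = 1, and 2^{0+1} − 1 = 1.
Assume N(G(j)) = 2^{j+1} − 1.
Then N(G(j+1)) = 1 + 2N(G(j)) = 1 + 2(2^{j+1} − 1) = 2^{j+2} − 2 + 1 = 2^{j+2} − 1.
So the formula holds for j+1, and by induction N(G(k)) = 2^{k+1} − 1 for all k ≥ 0.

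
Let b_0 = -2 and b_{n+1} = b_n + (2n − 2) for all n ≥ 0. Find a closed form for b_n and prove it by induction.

Claim: b_n = n^2 − 3n − 2.

Base case: b_0 = -2, and 0^2 − 3·0 − 2 = -2.
Assume b_j = j^2 − 3j − 2.
Then b_{j+1} = b_j + (2j − 2) = (j^2 − 3j − 2) + (2j − 2) = j^2 − j − 4,
and (j+1)^2 − 3·(j+1) − 2 = j^2 − j − 4.
Hence b_n = n^2 − 3n − 2 for every n ≥ 0, by induction.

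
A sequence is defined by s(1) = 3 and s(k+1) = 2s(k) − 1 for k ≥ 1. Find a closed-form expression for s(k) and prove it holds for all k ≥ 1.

Claim: s(k) = 2^k + 1.

Base case: s(1) = 3, and 2^1 + 1 = 2 + 1 = 3.
Assume s(r) = 2^r + 1 for some r ≥ 1.
Then s(r+1) = 2s(r) − 1 = 2·(2^r + 1) − 1 = 2^{r+1} + 2 − 1 = 2^{r+1} + 1.
So the formula holds for r+1, and by induction s(k) = 2^k + 1 for all k ≥ 1.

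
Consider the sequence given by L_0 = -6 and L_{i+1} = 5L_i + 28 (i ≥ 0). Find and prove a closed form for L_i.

Claim: L_i = 5^i − 7.

Base case: L_0 = -6, and 5^0 − 7 = 1 − 7 = -6.
Assume L_m = 5^m − 7 for some m ≥ 0.
Then L_{m+1} = 5L_m + 28 = 5·(5^m − 7) + 28 = 5^{m+1} − 35 + 28 = 5^{m+1} − 7.
Hence L_i = 5^i − 7 for every i ≥ 0, by induction.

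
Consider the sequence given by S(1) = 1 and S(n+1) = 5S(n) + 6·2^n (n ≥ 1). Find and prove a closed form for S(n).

Claim: S(n) = 5^n − 2·2^n.

Base case: S(1) = 1, and 5^1 − 2·2^1 = 5 − 4 = 1.
Assume S(k) = 5^k − 2·2^k for some k ≥ 1.
Then S(k+1) = 5S(k) + 6·2^k = 5·(5^k − 2·2^k) + 6·2^k = 5^{k+1} − 10·2^k + 6·2^k = 5^{k+1} − 4·2^k = 5^{k+1} − 2·2^{k+1}.
By induction, S(n) = 5^n − 2·2^n for all n ≥ 1.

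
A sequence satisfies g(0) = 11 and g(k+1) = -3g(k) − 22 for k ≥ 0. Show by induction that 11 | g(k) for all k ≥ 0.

Base case: g(0) = 11 = 11·1, so 11 | g(0).
Assume 11 | g(j), so g(j) = 11t for some integer t.
Then g(j+1) = -3g(j) − 22 = -3·(11t) − 22 = 11(-3t − 2), so 11 | g(j+1).
This completes the inductive step, so 11 | g(k) for all k ≥ 0.

11 | g(k)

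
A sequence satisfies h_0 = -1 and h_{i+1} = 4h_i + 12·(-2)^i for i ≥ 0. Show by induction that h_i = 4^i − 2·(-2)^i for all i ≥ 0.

Base case: h_0 = -1, and 4^0 − 2·(-2)^0 = 1 − 2 = -1.
Assume h_k = 4^k − 2·(-2)^k for some k ≥ 0.
Then h_{k+1} = 4h_k + 12·(-2)^k = 4·(4^k − 2·(-2)^k) + 12·(-2)^k = 4^{k+1} − 8·(-2)^k + 12·(-2)^k = 4^{k+1} + 4·(-2)^k = 4^{k+1} − 2·(-2)^{k+1}.
So the formula holds for k+1, and by induction h_i = 4^i − 2·(-2)^i for all i ≥ 0.

h_i = 4^i − 2·(-2)^i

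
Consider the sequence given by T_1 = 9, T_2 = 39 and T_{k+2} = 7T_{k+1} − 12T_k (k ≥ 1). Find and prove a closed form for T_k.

Claim: T_k = 3·4^k − 3^k.

Base cases: T_1 = 9 and 3·4^1 − 3^1 = 9; T_2 = 39 and 3·4^2 − 3^2 = 39.
Assume T_j = 3·4^j − 3^j for all 1 ≤ j ≤ m, where m ≥ 2.
Then T_{m+1} = 7T_m − 12T_{m−1} = 7·(3·4^m − 3^m) − 12·(3·4^{m−1} − 3^{m−1}) = 3·(7·4 − 12)4^{m−1} − (7·3 − 12)3^{m−1} = 48·4^{m−1} − 9·3^{m−1} = 3·4^{m+1} − 3^{m+1}.
So the formula holds for m+1, and by strong induction T_k = 3·4^k − 3^k for all k ≥ 1.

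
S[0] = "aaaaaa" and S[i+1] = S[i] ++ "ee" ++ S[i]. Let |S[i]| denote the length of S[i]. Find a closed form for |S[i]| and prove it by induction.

Claim: |S[i]| = 2^{i+3} − 2.

Base case: |S[0]| = 6, and 2^{0+3} − 2 = 6.
Assume |S[j]| = 2^{j+3} − 2.
Then |S[j+1]| = |S[j]| + 2 + |S[j]| = 2|S[j]| + 2 = 2(2^{j+3} − 2) + 2 = 2^{j+1+3} − 4 + 2 = 2^{j+1+3} − 2.
So the formula holds for j+1, and by induction |S[i]| = 2^{i+3} − 2 for all i ≥ 0.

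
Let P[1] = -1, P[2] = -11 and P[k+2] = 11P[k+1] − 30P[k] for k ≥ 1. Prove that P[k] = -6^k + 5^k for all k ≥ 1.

Base cases: P[1] = -1 and -6^1 + 5^1 = -1; P[2] = -11 and -6^2 + 5^2 = -11.
Assume P[j] = -6^j + 5^j for all 1 ≤ j ≤ m, where m ≥ 2.
Then P[m+1] = 11P[m] − 30P[m−1] = 11·(-6^m + 5^m) − 30·(-6^{m−1} + 5^{m−1}) = -(11·6 − 30)6^{m−1} + (11·5 − 30)5^{m−1} = -36·6^{m−1} + 25·5^{m−1} = -6^{m+1} + 5^{m+1}.
This completes the inductive step, so P[k] = -6^k + 5^k for all k ≥ 1.

P[k] = -6^k + 5^k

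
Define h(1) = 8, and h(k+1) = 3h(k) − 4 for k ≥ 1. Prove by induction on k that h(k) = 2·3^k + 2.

Base case: h(1) = 8, and 2·3^1 + 2 = 6 + 2 = 8.
Assume h(j) = 2·3^j + 2 for some j ≥ 1.
Then h(j+1) = 3h(j) − 4 = 3·(2·3^j + 2) − 4 = 6·3^j + 6 − 4 = 2·3^{j+1} + 2.
So the formula holds for j+1, and by induction h(k) = 2·3^k + 2 for all k ≥ 1.

h(k) = 2·3^k + 2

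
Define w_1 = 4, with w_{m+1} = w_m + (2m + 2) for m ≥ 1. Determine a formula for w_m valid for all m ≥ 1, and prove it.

Claim: w_m = m^2 + m + 2.

Base case: w_1 = 4, and 1^2 + 1 + 2 = 4.
Assume w_r = r^2 + r + 2.
Then w_{r+1} = w_r + (2r + 2) = (r^2 + r + 2) + (2r + 2) = r^2 + 3r + 4,
and (r+1)^2 + (r+1) + 2 = r^2 + 3r + 4.
This completes the inductive step, so w_m = m^2 + m + 2 for all m ≥ 1.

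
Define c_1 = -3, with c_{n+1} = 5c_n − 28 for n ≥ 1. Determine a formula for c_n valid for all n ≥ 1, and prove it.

Claim: c_n = -2·5^n + 7.

Base case: c_1 = -3, and -2·5^1 + 7 = -10 + 7 = -3.
Assume c_m = -2·5^m + 7 for some m ≥ 1.
Then c_{m+1} = 5c_m − 28 = 5·(-2·5^m + 7) − 28 = -10·5^m + 35 − 28 = -2·5^{m+1} + 7.
This completes the inductive step, so c_n = -2·5^n + 7 for all n ≥ 1.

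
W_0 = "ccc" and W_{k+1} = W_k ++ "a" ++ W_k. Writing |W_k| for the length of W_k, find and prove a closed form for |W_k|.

Claim: |W_k| = 2^{k+2} − 1.

Base case: |W_0| = 3, and 2^{0+2} − 1 = 3.
Assume |W_r| = 2^{r+2} − 1.
Then |W_{r+1}| = |W_r| + 1 + |W_r| = 2|W_r| + 1 = 2(2^{r+2} − 1) + 1 = 2^{r+3} − 2 + 1 = 2^{r+3} − 1.
Hence |W_k| = 2^{k+2} − 1 for every k ≥ 0, by induction.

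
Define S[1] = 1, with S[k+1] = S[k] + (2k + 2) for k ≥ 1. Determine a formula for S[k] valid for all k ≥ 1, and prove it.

Claim: S[k] = k^2 + k − 1.

Base case: S[1] = 1, and 1^2 + 1 − 1 = 1.
Assume S[j] = j^2 + j − 1.
Then S[j+1] = S[j] + (2j + 2) = (j^2 + j − 1) + (2j + 2) = j^2 + 3j + 1,
and (j+1)^2 + (j+1) − 1 = j^2 + 3j + 1.
By induction, S[k] = k^2 + k − 1 for all k ≥ 1.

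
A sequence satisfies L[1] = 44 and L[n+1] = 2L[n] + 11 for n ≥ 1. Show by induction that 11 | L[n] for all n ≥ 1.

Base case: L[1] = 44 = 11·4, so 11 | L[1].
Assume 11 | L[r], so L[r] = 11t for some integer t.
Then L[r+1] = 2L[r] + 11 = 2·(11t) + 11 = 11(2t + 1), so 11 | L[r+1].
So the property holds for r+1, and by induction 11 | L[n] for all n ≥ 1.

11 | L[n]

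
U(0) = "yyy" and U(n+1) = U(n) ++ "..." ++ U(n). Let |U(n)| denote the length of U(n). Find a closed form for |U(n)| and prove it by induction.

Claim: |U(n)| = 6·2^n − 3.

Base case: |U(0)| = 3, and 6·2^0 − 3 = 3.
Assume |U(r)| = 6·2^r − 3.
Then |U(r+1)| = |U(r)| + 3 + |U(r)| = 2|U(r)| + 3 = 2(6·2^r − 3) + 3 = 6·2^{r+1} − 6 + 3 = 6·2^{r+1} − 3.
Hence |U(n)| = 6·2^n − 3 for every n ≥ 0, by induction.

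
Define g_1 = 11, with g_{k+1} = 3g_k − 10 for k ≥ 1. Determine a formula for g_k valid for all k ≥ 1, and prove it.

Claim: g_k = 2·3^k + 5.

Base case: g_1 = 11, and 2·3^1 + 5 = 6 + 5 = 11.
Assume g_m = 2·3^m + 5 for some m ≥ 1.
Then g_{m+1} = 3g_m − 10 = 3·(2·3^m + 5) − 10 = 6·3^m + 15 − 10 = 2·3^{m+1} + 5.
This completes the inductive step, so g_k = 2·3^k + 5 for all k ≥ 1.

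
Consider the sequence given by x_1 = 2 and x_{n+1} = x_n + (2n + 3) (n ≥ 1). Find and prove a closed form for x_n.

Claim: x_n = n^2 + 2n − 1.

Base case: x_1 = 2, and 1^2 + 2·1 − 1 = 2.
Assume x_r = r^2 + 2r − 1.
Then x_{r+1} = x_r + (2r + 3) = (r^2 + 2r − 1) + (2r + 3) = r^2 + 4r + 2,
and (r+1)^2 + 2·(r+1) − 1 = r^2 + 4r + 2.
This completes the inductive step, so x_n = n^2 + 2n − 1 for all n ≥ 1.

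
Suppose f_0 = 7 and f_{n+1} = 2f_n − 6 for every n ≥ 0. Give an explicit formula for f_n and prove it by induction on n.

Claim: f_n = 2^n + 6.

Base case: f_0 = 7, and 2^0 + 6 = 1 + 6 = 7.
Assume f_j = 2^j + 6 for some j ≥ 0.
Then f_{j+1} = 2f_j − 6 = 2·(2^j + 6) − 6 = 2^{j+1} + 12 − 6 = 2^{j+1} + 6.
By induction, f_n = 2^n + 6 for all n ≥ 0.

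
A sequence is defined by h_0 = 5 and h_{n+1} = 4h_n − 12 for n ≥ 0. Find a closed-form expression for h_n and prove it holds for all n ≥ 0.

Claim: h_n = 4^n + 4.

Base case: h_0 = 5, and 4^0 + 4 = 1 + 4 = 5.
Assume h_k = 4^k + 4 for some k ≥ 0.
Then h_{k+1} = 4h_k − 12 = 4·(4^k + 4) − 12 = 4^{k+1} + 16 − 12 = 4^{k+1} + 4.
Hence h_n = 4^n + 4 for every n ≥ 0, by induction.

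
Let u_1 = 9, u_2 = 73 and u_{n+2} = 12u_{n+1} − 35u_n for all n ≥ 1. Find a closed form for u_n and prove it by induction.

Claim: u_n = 2·7^n − 5^n.

Base cases: u_1 = 9 and 2·7^1 − 5^1 = 9; u_2 = 73 and 2·7^2 − 5^2 = 73.
Assume u_j = 2·7^j − 5^j for all 1 ≤ j ≤ m, where m ≥ 2.
Then u_{m+1} = 12u_m − 35u_{m−1} = 12·(2·7^m − 5^m) − 35·(2·7^{m−1} − 5^{m−1}) = 2·(12·7 − 35)7^{m−1} − (12·5 − 35)5^{m−1} = 98·7^{m−1} − 25·5^{m−1} = 2·7^{m+1} − 5^{m+1}.
By strong induction, u_n = 2·7^n − 5^n for all n ≥ 1.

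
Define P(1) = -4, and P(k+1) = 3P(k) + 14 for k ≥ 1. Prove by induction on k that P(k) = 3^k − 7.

Base case: P(1) = -4, and 3^1 − 7 = 3 − 7 = -4.
Assume P(j) = 3^j − 7 for some j ≥ 1.
Then P(j+1) = 3P(j) + 14 = 3·(3^j − 7) + 14 = 3^{j+1} − 21 + 14 = 3^{j+1} − 7.
So the formula holds for j+1, and by induction P(k) = 3^k − 7 for all k ≥ 1.

P(k) = 3^k − 7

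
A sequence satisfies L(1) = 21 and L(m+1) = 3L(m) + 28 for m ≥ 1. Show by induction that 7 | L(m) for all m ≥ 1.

Base case: L(1) = 21 = 7·3, so 7 | L(1).
Assume 7 | L(r), so L(r) = 7t for some integer t.
Then L(r+1) = 3L(r) + 28 = 3·(7t) + 28 = 7(3t + 4), so 7 | L(r+1).
Hence 7 | L(m) for every m ≥ 1, by induction.

7 | L(m)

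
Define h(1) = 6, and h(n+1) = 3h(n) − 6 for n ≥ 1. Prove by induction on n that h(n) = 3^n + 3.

Base case: h(1) = 6, and 3^1 + 3 = 3 + 3 = 6.
Assume h(k) = 3^k + 3 for some k ≥ 1.
Then h(k+1) = 3h(k) − 6 = 3·(3^k + 3) − 6 = 3^{k+1} + 9 − 6 = 3^{k+1} + 3.
This completes the inductive step, so h(n) = 3^n + 3 for all n ≥ 1.

h(n) = 3^n + 3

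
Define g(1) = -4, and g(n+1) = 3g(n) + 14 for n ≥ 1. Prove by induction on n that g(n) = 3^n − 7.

Base case: g(1) = -4, and 3^1 − 7 = 3 − 7 = -4.
Assume g(k) = 3^k − 7 for some k ≥ 1.
Then g(k+1) = 3g(k) + 14 = 3·(3^k − 7) + 14 = 3^{k+1} − 21 + 14 = 3^{k+1} − 7.
This completes the inductive step, so g(n) = 3^n − 7 for all n ≥ 1.

g(n) = 3^n − 7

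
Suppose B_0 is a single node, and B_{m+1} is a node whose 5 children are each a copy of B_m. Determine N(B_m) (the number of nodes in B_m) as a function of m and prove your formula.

Claim: N(B_m) = (5^{m+1} − 1)/4.

Base case: N(B_0) = 1, and (5^{0+1} − 1)/4 = 1.
Assume N(B_r) = (5^{r+1} − 1)/4.
Then N(B_{r+1}) = 1 + 5N(B_r) = 1 + 5·(5^{r+1} − 1)/4 = 1 + (5^{r+2} − 5)/4 = (4 + 5^{r+2} − 5)/4 = (5^{r+2} − 1)/4.
So the formula holds for r+1, and by induction N(B_m) = (5^{m+1} − 1)/4 for all m ≥ 0.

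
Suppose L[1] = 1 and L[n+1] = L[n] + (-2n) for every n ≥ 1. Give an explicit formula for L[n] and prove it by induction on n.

Claim: L[n] = -n^2 + n + 1.

Base case: L[1] = 1, and -1^2 + 1 + 1 = 1.
Assume L[m] = -m^2 + m + 1.
Then L[m+1] = L[m] + (-2m) = (-m^2 + m + 1) + (-2m) = -m^2 − m + 1,
and -(m+1)^2 + (m+1) + 1 = -m^2 − m + 1.
This completes the inductive step, so L[n] = -n^2 + n + 1 for all n ≥ 1.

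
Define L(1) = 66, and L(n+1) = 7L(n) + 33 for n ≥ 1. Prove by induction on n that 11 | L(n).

Base case: L(1) = 66 = 11·6, so 11 | L(1).
Assume 11 | L(r), so L(r) = 11t for some integer t.
Then L(r+1) = 7L(r) + 33 = 7·(11t) + 33 = 11(7t + 3), so 11 | L(r+1).
Hence 11 | L(n) for every n ≥ 1, by induction.

11 | L(n)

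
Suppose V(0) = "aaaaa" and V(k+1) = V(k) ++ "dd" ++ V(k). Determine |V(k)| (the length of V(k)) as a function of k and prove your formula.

Claim: |V(k)| = 7·2^k − 2.

Base case: |V(0)| = 5, and 7·2^0 − 2 = 5.
Assume |V(m)| = 7·2^m − 2.
Then |V(m+1)| = |V(m)| + 2 + |V(m)| = 2|V(m)| + 2 = 2(7·2^m − 2) + 2 = 7·2^{m+1} − 4 + 2 = 7·2^{m+1} − 2.
So the formula holds for m+1, and by induction |V(k)| = 7·2^k − 2 for all k ≥ 0.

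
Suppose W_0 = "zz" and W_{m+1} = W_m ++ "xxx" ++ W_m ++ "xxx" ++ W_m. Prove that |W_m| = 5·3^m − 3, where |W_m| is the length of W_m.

Base case: |W_0| = 2, and 5·3^0 − 3 = 2.
Assume |W_r| = 5·3^r − 3.
Then |W_{r+1}| = 3|W_r| + 6 = 3(5·3^r − 3) + 6 = 5·3^{r+1} − 9 + 6 = 5·3^{r+1} − 3.
By induction, |W_m| = 5·3^m − 3 for all m ≥ 0.

|W_m| = 5·3^m − 3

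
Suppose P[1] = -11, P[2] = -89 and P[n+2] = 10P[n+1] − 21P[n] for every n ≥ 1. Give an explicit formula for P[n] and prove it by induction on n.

Claim: P[n] = 3^n − 2·7^n.

Base cases: P[1] = -11 and 3^1 − 2·7^1 = -11; P[2] = -89 and 3^2 − 2·7^2 = -89.
Assume P[j] = 3^j − 2·7^j for all 1 ≤ j ≤ k, where k ≥ 2.
Then P[k+1] = 10P[k] − 21P[k−1] = 10·(3^k − 2·7^k) − 21·(3^{k−1} − 2·7^{k−1}) = (10·3 − 21)3^{k−1} − 2·(10·7 − 21)7^{k−1} = 9·3^{k−1} − 98·7^{k−1} = 3^{k+1} − 2·7^{k+1}.
Hence P[n] = 3^n − 2·7^n for every n ≥ 1, by strong induction.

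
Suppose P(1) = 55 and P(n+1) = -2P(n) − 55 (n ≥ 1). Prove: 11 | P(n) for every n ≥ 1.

Base case: P(1) = 55 = 11·5, so 11 | P(1).
Assume 11 | P(j), so P(j) = 11t for some integer t.
Then P(j+1) = -2P(j) − 55 = -2·(11t) − 55 = 11(-2t − 5), so 11 | P(j+1).
This completes the inductive step, so 11 | P(n) for all n ≥ 1.

11 | P(n)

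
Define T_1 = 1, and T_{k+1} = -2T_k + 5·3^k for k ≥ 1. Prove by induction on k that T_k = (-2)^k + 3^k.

Base case: T_1 = 1, and (-2)^1 + 3^1 = -2 + 3 = 1.
Assume T_r = (-2)^r + 3^r for some r ≥ 1.
Then T_{r+1} = -2T_r + 5·3^r = -2·((-2)^r + 3^r) + 5·3^r = (-2)^{r+1} − 2·3^r + 5·3^r = (-2)^{r+1} + 3·3^r = (-2)^{r+1} + 3^{r+1}.
By induction, T_k = (-2)^k + 3^k for all k ≥ 1.

T_k = (-2)^k + 3^k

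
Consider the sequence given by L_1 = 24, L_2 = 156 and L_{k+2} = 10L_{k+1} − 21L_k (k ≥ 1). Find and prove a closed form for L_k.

Claim: L_k = 3·7^k + 3^k.

Base cases: L_1 = 24 and 3·7^1 + 3^1 = 24; L_2 = 156 and 3·7^2 + 3^2 = 156.
Assume L_j = 3·7^j + 3^j for all 1 ≤ j ≤ r, where r ≥ 2.
Then L_{r+1} = 10L_r − 21L_{r−1} = 10·(3·7^r + 3^r) − 21·(3·7^{r−1} + 3^{r−1}) = 3·(10·7 − 21)7^{r−1} + (10·3 − 21)3^{r−1} = 147·7^{r−1} + 9·3^{r−1} = 3·7^{r+1} + 3^{r+1}.
Hence L_k = 3·7^k + 3^k for every k ≥ 1, by strong induction.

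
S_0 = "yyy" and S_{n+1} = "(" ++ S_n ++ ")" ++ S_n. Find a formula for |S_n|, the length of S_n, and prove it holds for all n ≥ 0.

Claim: |S_n| = 5·2^n − 2.

Base case: |S_0| = 3, and 5·2^0 − 2 = 3.
Assume |S_r| = 5·2^r − 2.
Then |S_{r+1}| = 1 + |S_r| + 1 + |S_r| = 2|S_r| + 2 = 2(5·2^r − 2) + 2 = 5·2^{r+1} − 4 + 2 = 5·2^{r+1} − 2.
This completes the inductive step, so |S_n| = 5·2^n − 2 for all n ≥ 0.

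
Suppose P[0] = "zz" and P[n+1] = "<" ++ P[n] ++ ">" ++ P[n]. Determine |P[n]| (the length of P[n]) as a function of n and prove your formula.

Claim: |P[n]| = 2^{n+2} − 2.

Base case: |P[0]| = 2, and 2^{0+2} − 2 = 2.
Assume |P[m]| = 2^{m+2} − 2.
Then |P[m+1]| = 1 + |P[m]| + 1 + |P[m]| = 2|P[m]| + 2 = 2(2^{m+2} − 2) + 2 = 2^{m+3} − 4 + 2 = 2^{m+3} − 2.
This completes the inductive step, so |P[n]| = 2^{n+2} − 2 for all n ≥ 0.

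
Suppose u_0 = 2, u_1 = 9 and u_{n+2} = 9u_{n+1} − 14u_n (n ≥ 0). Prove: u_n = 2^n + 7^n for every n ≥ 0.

Base cases: u_0 = 2 and 2^0 + 7^0 = 2; u_1 = 9 and 2^1 + 7^1 = 9.
Assume u_j = 2^j + 7^j for all 0 ≤ j ≤ k, where k ≥ 1.
Then u_{k+1} = 9u_k − 14u_{k−1} = 9·(2^k + 7^k) − 14·(2^{k−1} + 7^{k−1}) = (9·2 − 14)2^{k−1} + (9·7 − 14)7^{k−1} = 4·2^{k−1} + 49·7^{k−1} = 2^{k+1} + 7^{k+1}.
So the formula holds for k+1, and by strong induction u_n = 2^n + 7^n for all n ≥ 0.

u_n = 2^n + 7^n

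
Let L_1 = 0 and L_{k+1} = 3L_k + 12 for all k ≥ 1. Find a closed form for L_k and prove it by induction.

Claim: L_k = 2·3^k − 6.

Base case: L_1 = 0, and 2·3^1 − 6 = 6 − 6 = 0.
Assume L_m = 2·3^m − 6 for some m ≥ 1.
Then L_{m+1} = 3L_m + 12 = 3·(2·3^m − 6) + 12 = 6·3^m − 18 + 12 = 2·3^{m+1} − 6.
So the formula holds for m+1, and by induction L_k = 2·3^k − 6 for all k ≥ 1.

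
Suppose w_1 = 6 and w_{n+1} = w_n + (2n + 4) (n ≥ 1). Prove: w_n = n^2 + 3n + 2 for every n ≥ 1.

Base case: w_1 = 6, and 1^2 + 3·1 + 2 = 6.
Assume w_k = k^2 + 3k + 2.
Then w_{k+1} = w_k + (2k + 4) = (k^2 + 3k + 2) + (2k + 4) = k^2 + 5k + 6,
and (k+1)^2 + 3·(k+1) + 2 = k^2 + 5k + 6.
By induction, w_n = n^2 + 3n + 2 for all n ≥ 1.

w_n = n^2 + 3n + 2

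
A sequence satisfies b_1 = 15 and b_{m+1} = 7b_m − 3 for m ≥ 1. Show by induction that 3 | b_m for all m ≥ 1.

Base case: b_1 = 15 = 3·5, so 3 | b_1.
Assume 3 | b_r, so b_r = 3t for some integer t.
Then b_{r+1} = 7b_r − 3 = 7·(3t) − 3 = 3(7t − 1), so 3 | b_{r+1}.
So the property holds for r+1, and by induction 3 | b_m for all m ≥ 1.

3 | b_m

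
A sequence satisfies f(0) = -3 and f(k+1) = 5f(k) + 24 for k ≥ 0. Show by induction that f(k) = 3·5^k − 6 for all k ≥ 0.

Base case: f(0) = -3, and 3·5^0 − 6 = 3 − 6 = -3.
Assume f(r) = 3·5^r − 6 for some r ≥ 0.
Then f(r+1) = 5f(r) + 24 = 5·(3·5^r − 6) + 24 = 15·5^r − 30 + 24 = 3·5^{r+1} − 6.
Hence f(k) = 3·5^k − 6 for every k ≥ 0, by induction.

f(k) = 3·5^k − 6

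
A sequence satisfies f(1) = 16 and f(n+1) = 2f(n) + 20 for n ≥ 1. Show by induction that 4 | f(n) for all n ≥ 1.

Base case: f(1) = 16 = 4·4, so 4 | f(1).
Assume 4 | f(j), so f(j) = 4t for some integer t.
Then f(j+1) = 2f(j) + 20 = 2·(4t) + 20 = 4(2t + 5), so 4 | f(j+1).
This completes the inductive step, so 4 | f(n) for all n ≥ 1.

4 | f(n)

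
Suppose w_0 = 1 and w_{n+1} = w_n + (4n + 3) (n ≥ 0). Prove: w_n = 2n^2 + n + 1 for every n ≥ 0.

Base case: w_0 = 1, and 2·0^2 + 0 + 1 = 1.
Assume w_j = 2j^2 + j + 1.
Then w_{j+1} = w_j + (4j + 3) = (2j^2 + j + 1) + (4j + 3) = 2j^2 + 5j + 4,
and 2·(j+1)^2 + (j+1) + 1 = 2j^2 + 5j + 4.
This completes the inductive step, so w_n = 2n^2 + n + 1 for all n ≥ 0.

w_n = 2n^2 + n + 1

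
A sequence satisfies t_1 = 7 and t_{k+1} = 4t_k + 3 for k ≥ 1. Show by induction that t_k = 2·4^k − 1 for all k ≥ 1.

Base case: t_1 = 7, and 2·4^1 − 1 = 8 − 1 = 7.
Assume t_m = 2·4^m − 1 for some m ≥ 1.
Then t_{m+1} = 4t_m + 3 = 4·(2·4^m − 1) + 3 = 8·4^m − 4 + 3 = 2·4^{m+1} − 1.
By induction, t_k = 2·4^k − 1 for all k ≥ 1.

t_k = 2·4^k − 1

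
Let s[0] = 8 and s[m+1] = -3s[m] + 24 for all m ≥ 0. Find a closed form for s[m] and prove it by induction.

Claim: s[m] = 2·(-3)^m + 6.

Base case: s[0] = 8, and 2·(-3)^0 + 6 = 2 + 6 = 8.
Assume s[k] = 2·(-3)^k + 6 for some k ≥ 0.
Then s[k+1] = -3s[k] + 24 = -3·(2·(-3)^k + 6) + 24 = -6·(-3)^k − 18 + 24 = 2·(-3)^{k+1} + 6.
So the formula holds for k+1, and by induction s[m] = 2·(-3)^m + 6 for all m ≥ 0.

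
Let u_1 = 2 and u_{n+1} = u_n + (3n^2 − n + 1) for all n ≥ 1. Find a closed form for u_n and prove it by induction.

Claim: u_n = n^3 − 2n^2 + 2n + 1.

Base case: u_1 = 2, and 1^3 − 2·1^2 + 2·1 + 1 = 2.
Assume u_m = m^3 − 2m^2 + 2m + 1.
Then u_{m+1} = u_m + (3m^2 − m + 1) = (m^3 − 2m^2 + 2m + 1) + (3m^2 − m + 1) = m^3 + m^2 + m + 2,
and (m+1)^3 − 2·(m+1)^2 + 2·(m+1) + 1 = m^3 + m^2 + m + 2.
This completes the inductive step, so u_n = n^3 − 2n^2 + 2n + 1 for all n ≥ 1.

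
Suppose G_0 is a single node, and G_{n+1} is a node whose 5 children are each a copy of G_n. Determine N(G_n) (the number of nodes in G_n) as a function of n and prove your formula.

Claim: N(G_n) = (5^{n+1} − 1)/4.

Base case: N(G_0) = 1, and (5^{0+1} − 1)/4 = 1.
Assume N(G_r) = (5^{r+1} − 1)/4.
Then N(G_{r+1}) = 1 + 5N(G_r) = 1 + 5·(5^{r+1} − 1)/4 = 1 + (5^{r+2} − 5)/4 = (4 + 5^{r+2} − 5)/4 = (5^{r+2} − 1)/4.
So the formula holds for r+1, and by induction N(G_n) = (5^{n+1} − 1)/4 for all n ≥ 0.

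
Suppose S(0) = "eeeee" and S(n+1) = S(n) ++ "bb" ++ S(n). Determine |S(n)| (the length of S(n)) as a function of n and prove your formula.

Claim: |S(n)| = 7·2^n − 2.

Base case: |S(0)| = 5, and 7·2^0 − 2 = 5.
Assume |S(r)| = 7·2^r − 2.
Then |S(r+1)| = |S(r)| + 2 + |S(r)| = 2|S(r)| + 2 = 2(7·2^r − 2) + 2 = 7·2^{r+1} − 4 + 2 = 7·2^{r+1} − 2.
By induction, |S(n)| = 7·2^n − 2 for all n ≥ 0.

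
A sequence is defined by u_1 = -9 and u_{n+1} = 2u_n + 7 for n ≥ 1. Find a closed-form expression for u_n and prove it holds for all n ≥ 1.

Claim: u_n = -2^n − 7.

Base case: u_1 = -9, and -2^1 − 7 = -2 − 7 = -9.
Assume u_r = -2^r − 7 for some r ≥ 1.
Then u_{r+1} = 2u_r + 7 = 2·(-2^r − 7) + 7 = -2^{r+1} − 14 + 7 = -2^{r+1} − 7.
So the formula holds for r+1, and by induction u_n = -2^n − 7 for all n ≥ 1.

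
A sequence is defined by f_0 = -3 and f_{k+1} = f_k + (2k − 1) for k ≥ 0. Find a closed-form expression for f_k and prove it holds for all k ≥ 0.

Claim: f_k = k^2 − 2k − 3.

Base case: f_0 = -3, and 0^2 − 2·0 − 3 = -3.
Assume f_r = r^2 − 2r − 3.
Then f_{r+1} = f_r + (2r − 1) = (r^2 − 2r − 3) + (2r − 1) = r^2 − 4,
and (r+1)^2 − 2·(r+1) − 3 = r^2 − 4.
Hence f_k = k^2 − 2k − 3 for every k ≥ 0, by induction.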